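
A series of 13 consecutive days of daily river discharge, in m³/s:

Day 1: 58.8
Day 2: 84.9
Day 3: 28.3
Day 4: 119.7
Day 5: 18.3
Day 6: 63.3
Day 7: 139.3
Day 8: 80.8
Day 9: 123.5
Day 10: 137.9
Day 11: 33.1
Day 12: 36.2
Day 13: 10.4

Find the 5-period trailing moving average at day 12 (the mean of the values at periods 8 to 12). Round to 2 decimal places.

Sum of periods 8–12: 80.8 + 123.5 + 137.9 + 33.1 + 36.2 = 411.5
Divide by 5: 411.5 / 5 = 82.30

82.30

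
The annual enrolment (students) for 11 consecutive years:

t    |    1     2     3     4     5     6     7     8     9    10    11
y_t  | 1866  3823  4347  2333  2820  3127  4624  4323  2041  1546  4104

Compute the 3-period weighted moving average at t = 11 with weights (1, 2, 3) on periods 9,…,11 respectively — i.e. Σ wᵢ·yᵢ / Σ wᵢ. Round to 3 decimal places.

2907.500

Weighted sum: 1·2041 + 2·1546 + 3·4104 = 2041 + 3092 + 12312 = 17445
Weight total: 1 + 2 + 3 = 6
WMA = 17445 / 6 = 2907.500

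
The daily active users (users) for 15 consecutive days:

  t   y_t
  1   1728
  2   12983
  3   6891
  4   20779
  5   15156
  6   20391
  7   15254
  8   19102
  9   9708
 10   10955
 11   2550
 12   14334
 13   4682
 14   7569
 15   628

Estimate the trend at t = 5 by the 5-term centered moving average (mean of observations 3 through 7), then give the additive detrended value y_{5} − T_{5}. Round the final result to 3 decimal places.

-538.200

Trend T_5 = (6891 + 20779 + 15156 + 20391 + 15254) / 5 = 78471/5 = 15694.20000
Detrended value: 15156 − 15694.20000 = -538.200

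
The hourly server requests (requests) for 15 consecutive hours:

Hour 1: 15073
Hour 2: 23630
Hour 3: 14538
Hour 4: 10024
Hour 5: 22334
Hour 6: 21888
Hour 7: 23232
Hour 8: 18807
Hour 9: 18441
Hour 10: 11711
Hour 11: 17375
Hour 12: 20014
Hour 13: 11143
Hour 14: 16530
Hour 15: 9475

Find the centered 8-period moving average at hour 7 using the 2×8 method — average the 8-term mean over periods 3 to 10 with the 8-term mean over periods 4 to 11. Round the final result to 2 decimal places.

Sum over 3–10: 14538 + 10024 + 22334 + 21888 + 23232 + 18807 + 18441 + 11711 = 140975
Sum over 4–11: 10024 + 22334 + 21888 + 23232 + 18807 + 18441 + 11711 + 17375 = 143812
CMA at t=7 = (140975 + 143812) / (2·8) = 284787 / 16 = 17799.19

17799.19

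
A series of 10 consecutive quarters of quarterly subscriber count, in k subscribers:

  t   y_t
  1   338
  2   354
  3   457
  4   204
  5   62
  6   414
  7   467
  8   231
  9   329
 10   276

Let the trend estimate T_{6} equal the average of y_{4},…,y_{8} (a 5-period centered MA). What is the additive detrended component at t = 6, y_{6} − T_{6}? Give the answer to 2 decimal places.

Trend T_6 = (204 + 62 + 414 + 467 + 231) / 5 = 1378/5 = 275.6000
Detrended value: 414 − 275.6000 = 138.40

138.40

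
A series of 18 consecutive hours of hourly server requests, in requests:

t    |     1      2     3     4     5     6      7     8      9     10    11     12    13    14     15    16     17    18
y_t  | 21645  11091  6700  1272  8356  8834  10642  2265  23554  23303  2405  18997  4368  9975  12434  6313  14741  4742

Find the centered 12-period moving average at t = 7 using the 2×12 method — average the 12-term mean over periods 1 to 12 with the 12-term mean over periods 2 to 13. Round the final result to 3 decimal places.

10868.792

Sum over 1–12: 21645 + 11091 + 6700 + 1272 + 8356 + 8834 + 10642 + 2265 + 23554 + 23303 + 2405 + 18997 = 139064
Sum over 2–13: 11091 + 6700 + 1272 + 8356 + 8834 + 10642 + 2265 + 23554 + 23303 + 2405 + 18997 + 4368 = 121787
CMA at t=7 = (139064 + 121787) / (2·12) = 260851 / 24 = 10868.792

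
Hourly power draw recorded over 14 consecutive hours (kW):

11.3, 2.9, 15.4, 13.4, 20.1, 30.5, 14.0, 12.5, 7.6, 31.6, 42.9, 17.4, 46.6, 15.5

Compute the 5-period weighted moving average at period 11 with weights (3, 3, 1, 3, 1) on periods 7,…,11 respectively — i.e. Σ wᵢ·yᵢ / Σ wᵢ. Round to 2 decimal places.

Weighted sum: 3·14.0 + 3·12.5 + 1·7.6 + 3·31.6 + 1·42.9 = 42.0 + 37.5 + 7.6 + 94.8 + 42.9 = 224.8
Weight total: 3 + 3 + 1 + 3 + 1 = 11
WMA = 224.8 / 11 = 20.44

20.44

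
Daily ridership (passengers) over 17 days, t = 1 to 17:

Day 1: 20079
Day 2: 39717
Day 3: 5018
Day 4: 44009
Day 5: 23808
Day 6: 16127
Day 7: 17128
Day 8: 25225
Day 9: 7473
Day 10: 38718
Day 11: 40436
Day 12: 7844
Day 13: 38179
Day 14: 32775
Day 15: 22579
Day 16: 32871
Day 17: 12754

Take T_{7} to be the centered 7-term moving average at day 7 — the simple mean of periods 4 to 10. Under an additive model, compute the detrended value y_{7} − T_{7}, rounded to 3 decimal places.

Trend T_7 = (44009 + 23808 + 16127 + 17128 + 25225 + 7473 + 38718) / 7 = 172488/7 = 24641.14286
Detrended value: 17128 − 24641.14286 = -7513.143

-7513.143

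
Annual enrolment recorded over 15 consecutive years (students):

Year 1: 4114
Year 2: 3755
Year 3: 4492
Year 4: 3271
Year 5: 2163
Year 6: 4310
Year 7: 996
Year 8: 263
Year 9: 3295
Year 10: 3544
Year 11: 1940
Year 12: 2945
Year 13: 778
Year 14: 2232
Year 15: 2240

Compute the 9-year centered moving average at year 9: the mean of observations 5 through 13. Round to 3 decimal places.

2248.222

Sum of periods 5–13: 2163 + 4310 + 996 + 263 + 3295 + 3544 + 1940 + 2945 + 778 = 20234
Divide by 9: 20234 / 9 = 2248.222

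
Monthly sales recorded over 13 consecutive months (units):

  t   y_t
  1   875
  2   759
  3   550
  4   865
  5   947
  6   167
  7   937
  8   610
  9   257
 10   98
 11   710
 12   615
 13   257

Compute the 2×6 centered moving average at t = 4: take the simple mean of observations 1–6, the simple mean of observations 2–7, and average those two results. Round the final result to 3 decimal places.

699.000

Sum over 1–6: 875 + 759 + 550 + 865 + 947 + 167 = 4163
Sum over 2–7: 759 + 550 + 865 + 947 + 167 + 937 = 4225
CMA at t=4 = (4163 + 4225) / (2·6) = 8388 / 12 = 699.000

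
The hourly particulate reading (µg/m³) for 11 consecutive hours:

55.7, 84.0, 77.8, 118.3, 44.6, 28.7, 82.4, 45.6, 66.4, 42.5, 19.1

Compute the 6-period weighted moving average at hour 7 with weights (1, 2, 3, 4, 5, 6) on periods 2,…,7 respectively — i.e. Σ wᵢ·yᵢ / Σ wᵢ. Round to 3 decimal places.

67.181

Weighted sum: 1·84.0 + 2·77.8 + 3·118.3 + 4·44.6 + 5·28.7 + 6·82.4 = 84.0 + 155.6 + 354.9 + 178.4 + 143.5 + 494.4 = 1410.8
Weight total: 1 + 2 + 3 + 4 + 5 + 6 = 21
WMA = 1410.8 / 21 = 67.181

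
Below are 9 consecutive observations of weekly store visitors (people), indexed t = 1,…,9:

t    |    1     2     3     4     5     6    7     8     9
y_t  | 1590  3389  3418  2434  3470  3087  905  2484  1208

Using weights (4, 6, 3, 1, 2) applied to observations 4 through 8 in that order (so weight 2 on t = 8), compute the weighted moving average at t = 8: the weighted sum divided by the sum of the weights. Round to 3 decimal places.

Weighted sum: 4·2434 + 6·3470 + 3·3087 + 1·905 + 2·2484 = 9736 + 20820 + 9261 + 905 + 4968 = 45690
Weight total: 4 + 6 + 3 + 1 + 2 = 16
WMA = 45690 / 16 = 2855.625

2855.625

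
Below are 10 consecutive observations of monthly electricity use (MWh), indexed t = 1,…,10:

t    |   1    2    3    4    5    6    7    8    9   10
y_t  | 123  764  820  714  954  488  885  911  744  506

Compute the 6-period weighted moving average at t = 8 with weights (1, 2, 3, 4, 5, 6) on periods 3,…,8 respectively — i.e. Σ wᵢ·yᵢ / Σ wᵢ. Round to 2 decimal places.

Weighted sum: 1·820 + 2·714 + 3·954 + 4·488 + 5·885 + 6·911 = 820 + 1428 + 2862 + 1952 + 4425 + 5466 = 16953
Weight total: 1 + 2 + 3 + 4 + 5 + 6 = 21
WMA = 16953 / 21 = 807.29

807.29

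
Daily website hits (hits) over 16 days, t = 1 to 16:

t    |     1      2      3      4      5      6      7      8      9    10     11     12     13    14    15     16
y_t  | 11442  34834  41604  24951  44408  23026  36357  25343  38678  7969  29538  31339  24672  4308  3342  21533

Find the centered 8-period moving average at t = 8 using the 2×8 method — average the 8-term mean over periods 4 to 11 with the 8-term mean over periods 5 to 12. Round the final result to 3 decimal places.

Sum over 4–11: 24951 + 44408 + 23026 + 36357 + 25343 + 38678 + 7969 + 29538 = 230270
Sum over 5–12: 44408 + 23026 + 36357 + 25343 + 38678 + 7969 + 29538 + 31339 = 236658
CMA at t=8 = (230270 + 236658) / (2·8) = 466928 / 16 = 29183.000

29183.000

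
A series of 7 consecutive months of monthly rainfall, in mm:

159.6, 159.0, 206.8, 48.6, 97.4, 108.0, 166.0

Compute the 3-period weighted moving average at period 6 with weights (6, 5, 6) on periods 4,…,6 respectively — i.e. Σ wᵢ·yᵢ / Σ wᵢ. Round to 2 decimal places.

83.92

Weighted sum: 6·48.6 + 5·97.4 + 6·108.0 = 291.6 + 487.0 + 648.0 = 1426.6
Weight total: 6 + 5 + 6 = 17
WMA = 1426.6 / 17 = 83.92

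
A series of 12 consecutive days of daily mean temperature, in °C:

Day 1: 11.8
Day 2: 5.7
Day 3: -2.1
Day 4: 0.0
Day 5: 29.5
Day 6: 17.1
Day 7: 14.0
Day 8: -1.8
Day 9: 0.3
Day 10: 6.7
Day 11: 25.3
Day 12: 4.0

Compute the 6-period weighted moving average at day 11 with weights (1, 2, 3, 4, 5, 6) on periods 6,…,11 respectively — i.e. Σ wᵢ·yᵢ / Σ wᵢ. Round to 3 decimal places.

Weighted sum: 1·17.1 + 2·14.0 + 3·-1.8 + 4·0.3 + 5·6.7 + 6·25.3 = 17.1 + 28.0 + -5.4 + 1.2 + 33.5 + 151.8 = 226.2
Weight total: 1 + 2 + 3 + 4 + 5 + 6 = 21
WMA = 226.2 / 21 = 10.771

10.771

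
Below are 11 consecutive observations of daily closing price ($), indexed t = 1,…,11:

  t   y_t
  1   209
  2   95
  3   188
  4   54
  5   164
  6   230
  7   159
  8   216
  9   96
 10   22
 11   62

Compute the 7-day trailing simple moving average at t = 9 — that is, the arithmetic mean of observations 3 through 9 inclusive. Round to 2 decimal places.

158.14

Sum of periods 3–9: 188 + 54 + 164 + 230 + 159 + 216 + 96 = 1107
Divide by 7: 1107 / 7 = 158.14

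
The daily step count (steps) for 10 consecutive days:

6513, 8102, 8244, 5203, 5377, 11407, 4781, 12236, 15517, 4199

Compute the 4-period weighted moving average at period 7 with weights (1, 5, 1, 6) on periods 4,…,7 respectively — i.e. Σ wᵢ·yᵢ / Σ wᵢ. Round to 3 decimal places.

Weighted sum: 1·5203 + 5·5377 + 1·11407 + 6·4781 = 5203 + 26885 + 11407 + 28686 = 72181
Weight total: 1 + 5 + 1 + 6 = 13
WMA = 72181 / 13 = 5552.385

5552.385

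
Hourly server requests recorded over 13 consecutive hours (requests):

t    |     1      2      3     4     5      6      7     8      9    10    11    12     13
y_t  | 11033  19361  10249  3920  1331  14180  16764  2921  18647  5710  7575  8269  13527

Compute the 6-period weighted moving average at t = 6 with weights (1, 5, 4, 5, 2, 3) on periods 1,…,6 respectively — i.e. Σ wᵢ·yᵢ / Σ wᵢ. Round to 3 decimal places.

10681.800

Weighted sum: 1·11033 + 5·19361 + 4·10249 + 5·3920 + 2·1331 + 3·14180 = 11033 + 96805 + 40996 + 19600 + 2662 + 42540 = 213636
Weight total: 1 + 5 + 4 + 5 + 2 + 3 = 20
WMA = 213636 / 20 = 10681.800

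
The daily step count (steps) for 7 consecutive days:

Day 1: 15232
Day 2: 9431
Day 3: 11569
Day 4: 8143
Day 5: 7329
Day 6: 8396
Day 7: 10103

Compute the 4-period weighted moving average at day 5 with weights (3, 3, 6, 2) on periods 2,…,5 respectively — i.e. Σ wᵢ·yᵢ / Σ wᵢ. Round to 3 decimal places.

Weighted sum: 3·9431 + 3·11569 + 6·8143 + 2·7329 = 28293 + 34707 + 48858 + 14658 = 126516
Weight total: 3 + 3 + 6 + 2 = 14
WMA = 126516 / 14 = 9036.857

9036.857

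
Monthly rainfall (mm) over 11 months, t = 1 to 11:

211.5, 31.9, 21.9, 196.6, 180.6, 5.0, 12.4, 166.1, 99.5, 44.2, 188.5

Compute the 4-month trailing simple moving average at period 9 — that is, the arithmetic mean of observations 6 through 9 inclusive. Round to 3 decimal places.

Sum of periods 6–9: 5.0 + 12.4 + 166.1 + 99.5 = 283.0
Divide by 4: 283.0 / 4 = 70.750

70.750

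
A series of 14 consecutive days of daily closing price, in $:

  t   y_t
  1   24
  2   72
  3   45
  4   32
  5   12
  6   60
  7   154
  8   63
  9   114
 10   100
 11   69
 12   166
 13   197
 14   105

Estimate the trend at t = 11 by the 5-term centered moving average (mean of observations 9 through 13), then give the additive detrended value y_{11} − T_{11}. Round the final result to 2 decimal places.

-60.20

Trend T_11 = (114 + 100 + 69 + 166 + 197) / 5 = 646/5 = 129.2000
Detrended value: 69 − 129.2000 = -60.20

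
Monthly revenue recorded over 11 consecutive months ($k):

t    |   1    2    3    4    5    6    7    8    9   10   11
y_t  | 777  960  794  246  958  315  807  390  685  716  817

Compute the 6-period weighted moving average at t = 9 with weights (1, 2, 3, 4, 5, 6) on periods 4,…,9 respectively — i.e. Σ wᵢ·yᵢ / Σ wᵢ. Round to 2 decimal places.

Weighted sum: 1·246 + 2·958 + 3·315 + 4·807 + 5·390 + 6·685 = 246 + 1916 + 945 + 3228 + 1950 + 4110 = 12395
Weight total: 1 + 2 + 3 + 4 + 5 + 6 = 21
WMA = 12395 / 21 = 590.24

590.24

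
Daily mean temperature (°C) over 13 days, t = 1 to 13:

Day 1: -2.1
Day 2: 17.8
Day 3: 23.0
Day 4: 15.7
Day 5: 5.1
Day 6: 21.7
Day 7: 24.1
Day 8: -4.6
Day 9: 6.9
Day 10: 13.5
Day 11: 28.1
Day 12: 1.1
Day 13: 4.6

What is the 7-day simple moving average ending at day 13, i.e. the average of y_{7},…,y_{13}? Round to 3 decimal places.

10.529

Sum of periods 7–13: 24.1 + (-4.6) + 6.9 + 13.5 + 28.1 + 1.1 + 4.6 = 73.7
Divide by 7: 73.7 / 7 = 10.529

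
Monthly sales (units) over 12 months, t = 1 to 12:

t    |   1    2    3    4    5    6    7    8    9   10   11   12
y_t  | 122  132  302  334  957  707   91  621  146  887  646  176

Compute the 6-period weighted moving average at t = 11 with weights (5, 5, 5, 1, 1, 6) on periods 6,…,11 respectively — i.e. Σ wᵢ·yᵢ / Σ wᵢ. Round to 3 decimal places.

521.913

Weighted sum: 5·707 + 5·91 + 5·621 + 1·146 + 1·887 + 6·646 = 3535 + 455 + 3105 + 146 + 887 + 3876 = 12004
Weight total: 5 + 5 + 5 + 1 + 1 + 6 = 23
WMA = 12004 / 23 = 521.913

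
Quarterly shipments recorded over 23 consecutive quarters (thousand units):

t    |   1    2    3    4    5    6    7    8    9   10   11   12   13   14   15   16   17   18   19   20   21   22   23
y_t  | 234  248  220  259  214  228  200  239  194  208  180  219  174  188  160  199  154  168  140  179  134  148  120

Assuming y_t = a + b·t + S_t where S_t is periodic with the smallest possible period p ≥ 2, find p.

4

First differences y_{t+1} − y_t: 14, -28, 39, -45, 14, -28, 39, -45, 14, -28, …
The difference pattern repeats every 4 terms and not for any smaller step, so p = 4.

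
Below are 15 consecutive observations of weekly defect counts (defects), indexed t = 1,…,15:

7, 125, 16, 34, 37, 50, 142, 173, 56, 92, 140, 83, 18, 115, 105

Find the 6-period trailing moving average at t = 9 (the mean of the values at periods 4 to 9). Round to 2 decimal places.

82.00

Sum of periods 4–9: 34 + 37 + 50 + 142 + 173 + 56 = 492
Divide by 6: 492 / 6 = 82.00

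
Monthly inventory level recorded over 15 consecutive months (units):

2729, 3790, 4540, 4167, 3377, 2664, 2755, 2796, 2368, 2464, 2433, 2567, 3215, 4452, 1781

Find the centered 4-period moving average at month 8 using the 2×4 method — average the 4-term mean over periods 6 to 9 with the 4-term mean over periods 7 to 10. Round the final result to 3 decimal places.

Sum over 6–9: 2664 + 2755 + 2796 + 2368 = 10583
Sum over 7–10: 2755 + 2796 + 2368 + 2464 = 10383
CMA at t=8 = (10583 + 10383) / (2·4) = 20966 / 8 = 2620.750

2620.750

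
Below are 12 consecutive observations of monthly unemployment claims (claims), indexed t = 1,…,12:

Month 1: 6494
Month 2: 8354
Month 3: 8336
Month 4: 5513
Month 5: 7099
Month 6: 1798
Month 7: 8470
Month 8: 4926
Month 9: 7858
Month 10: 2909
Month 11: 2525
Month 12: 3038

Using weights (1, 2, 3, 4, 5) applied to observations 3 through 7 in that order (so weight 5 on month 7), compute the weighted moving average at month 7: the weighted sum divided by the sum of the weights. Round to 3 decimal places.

6013.400

Weighted sum: 1·8336 + 2·5513 + 3·7099 + 4·1798 + 5·8470 = 8336 + 11026 + 21297 + 7192 + 42350 = 90201
Weight total: 1 + 2 + 3 + 4 + 5 = 15
WMA = 90201 / 15 = 6013.400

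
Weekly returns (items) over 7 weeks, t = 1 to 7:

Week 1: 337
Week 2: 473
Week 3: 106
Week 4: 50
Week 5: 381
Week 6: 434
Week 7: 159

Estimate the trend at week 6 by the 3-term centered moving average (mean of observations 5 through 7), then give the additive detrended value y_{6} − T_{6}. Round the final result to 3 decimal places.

Trend T_6 = (381 + 434 + 159) / 3 = 974/3 = 324.66667
Detrended value: 434 − 324.66667 = 109.333

109.333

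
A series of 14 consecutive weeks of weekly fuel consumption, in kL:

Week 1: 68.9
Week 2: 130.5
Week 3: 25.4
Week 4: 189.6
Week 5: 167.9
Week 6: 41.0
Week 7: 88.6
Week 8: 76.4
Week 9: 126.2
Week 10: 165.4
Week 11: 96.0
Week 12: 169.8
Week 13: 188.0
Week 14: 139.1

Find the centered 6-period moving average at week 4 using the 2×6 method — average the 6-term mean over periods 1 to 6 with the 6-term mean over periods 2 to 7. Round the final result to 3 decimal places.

Sum over 1–6: 68.9 + 130.5 + 25.4 + 189.6 + 167.9 + 41.0 = 623.3
Sum over 2–7: 130.5 + 25.4 + 189.6 + 167.9 + 41.0 + 88.6 = 643.0
CMA at t=4 = (623.3 + 643.0) / (2·6) = 1266.3 / 12 = 105.525

105.525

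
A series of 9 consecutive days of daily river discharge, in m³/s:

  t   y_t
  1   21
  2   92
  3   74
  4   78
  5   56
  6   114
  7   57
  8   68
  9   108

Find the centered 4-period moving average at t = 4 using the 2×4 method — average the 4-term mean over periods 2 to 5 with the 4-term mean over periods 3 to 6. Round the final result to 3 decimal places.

Sum over 2–5: 92 + 74 + 78 + 56 = 300
Sum over 3–6: 74 + 78 + 56 + 114 = 322
CMA at t=4 = (300 + 322) / (2·4) = 622 / 8 = 77.750

77.750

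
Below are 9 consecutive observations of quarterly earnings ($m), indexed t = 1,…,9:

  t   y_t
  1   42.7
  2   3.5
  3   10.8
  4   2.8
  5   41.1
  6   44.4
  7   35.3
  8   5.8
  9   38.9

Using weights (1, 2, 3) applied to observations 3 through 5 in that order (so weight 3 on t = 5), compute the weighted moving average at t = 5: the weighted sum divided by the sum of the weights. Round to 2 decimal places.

Weighted sum: 1·10.8 + 2·2.8 + 3·41.1 = 10.8 + 5.6 + 123.3 = 139.7
Weight total: 1 + 2 + 3 = 6
WMA = 139.7 / 6 = 23.28

23.28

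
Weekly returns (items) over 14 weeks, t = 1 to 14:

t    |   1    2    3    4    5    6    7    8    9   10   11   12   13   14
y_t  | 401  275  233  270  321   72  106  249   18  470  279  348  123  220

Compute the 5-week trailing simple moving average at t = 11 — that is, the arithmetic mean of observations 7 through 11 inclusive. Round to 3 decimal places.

224.400

Sum of periods 7–11: 106 + 249 + 18 + 470 + 279 = 1122
Divide by 5: 1122 / 5 = 224.400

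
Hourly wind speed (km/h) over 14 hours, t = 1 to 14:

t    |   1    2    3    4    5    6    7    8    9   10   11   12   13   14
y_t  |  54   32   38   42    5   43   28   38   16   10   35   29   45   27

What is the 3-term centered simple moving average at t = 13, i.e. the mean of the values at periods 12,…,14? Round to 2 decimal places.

Sum of periods 12–14: 29 + 45 + 27 = 101
Divide by 3: 101 / 3 = 33.67

33.67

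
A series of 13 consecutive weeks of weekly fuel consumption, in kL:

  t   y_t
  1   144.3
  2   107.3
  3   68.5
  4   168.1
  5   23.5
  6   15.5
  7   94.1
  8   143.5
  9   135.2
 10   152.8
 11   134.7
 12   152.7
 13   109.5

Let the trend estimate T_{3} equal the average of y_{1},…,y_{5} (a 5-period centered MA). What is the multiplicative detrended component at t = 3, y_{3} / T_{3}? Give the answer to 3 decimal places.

Trend T_3 = (144.3 + 107.3 + 68.5 + 168.1 + 23.5) / 5 = 511.7/5 = 102.34000
Ratio to trend: 68.5 / 102.34000 = 0.669

0.669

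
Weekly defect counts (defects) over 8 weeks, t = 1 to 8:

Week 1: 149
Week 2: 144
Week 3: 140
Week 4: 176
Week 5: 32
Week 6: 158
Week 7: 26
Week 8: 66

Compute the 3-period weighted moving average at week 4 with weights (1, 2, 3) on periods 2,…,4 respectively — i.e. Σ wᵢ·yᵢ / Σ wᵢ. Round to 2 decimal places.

158.67

Weighted sum: 1·144 + 2·140 + 3·176 = 144 + 280 + 528 = 952
Weight total: 1 + 2 + 3 = 6
WMA = 952 / 6 = 158.67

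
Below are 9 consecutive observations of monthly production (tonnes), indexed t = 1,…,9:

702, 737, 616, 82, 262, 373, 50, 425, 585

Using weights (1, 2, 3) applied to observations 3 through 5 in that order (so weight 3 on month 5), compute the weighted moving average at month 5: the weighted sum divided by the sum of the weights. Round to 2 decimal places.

261.00

Weighted sum: 1·616 + 2·82 + 3·262 = 616 + 164 + 786 = 1566
Weight total: 1 + 2 + 3 = 6
WMA = 1566 / 6 = 261.00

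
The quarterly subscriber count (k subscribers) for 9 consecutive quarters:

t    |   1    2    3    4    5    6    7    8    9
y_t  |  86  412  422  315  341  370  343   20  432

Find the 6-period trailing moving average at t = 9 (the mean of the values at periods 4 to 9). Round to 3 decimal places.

303.500

Sum of periods 4–9: 315 + 341 + 370 + 343 + 20 + 432 = 1821
Divide by 6: 1821 / 6 = 303.500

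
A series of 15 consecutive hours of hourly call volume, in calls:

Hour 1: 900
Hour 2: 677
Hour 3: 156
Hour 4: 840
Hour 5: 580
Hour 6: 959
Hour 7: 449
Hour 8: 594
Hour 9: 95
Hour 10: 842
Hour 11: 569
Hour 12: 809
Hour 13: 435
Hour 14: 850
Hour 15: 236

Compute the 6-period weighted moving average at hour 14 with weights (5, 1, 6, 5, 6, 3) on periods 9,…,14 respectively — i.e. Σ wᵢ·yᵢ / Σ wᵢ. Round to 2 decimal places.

Weighted sum: 5·95 + 1·842 + 6·569 + 5·809 + 6·435 + 3·850 = 475 + 842 + 3414 + 4045 + 2610 + 2550 = 13936
Weight total: 5 + 1 + 6 + 5 + 6 + 3 = 26
WMA = 13936 / 26 = 536.00

536.00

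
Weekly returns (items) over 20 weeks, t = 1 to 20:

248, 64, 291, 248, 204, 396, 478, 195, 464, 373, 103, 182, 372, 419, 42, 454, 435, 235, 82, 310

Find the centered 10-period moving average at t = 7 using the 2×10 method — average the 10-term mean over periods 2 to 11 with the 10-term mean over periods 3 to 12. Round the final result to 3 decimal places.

Sum over 2–11: 64 + 291 + 248 + 204 + 396 + 478 + 195 + 464 + 373 + 103 = 2816
Sum over 3–12: 291 + 248 + 204 + 396 + 478 + 195 + 464 + 373 + 103 + 182 = 2934
CMA at t=7 = (2816 + 2934) / (2·10) = 5750 / 20 = 287.500

287.500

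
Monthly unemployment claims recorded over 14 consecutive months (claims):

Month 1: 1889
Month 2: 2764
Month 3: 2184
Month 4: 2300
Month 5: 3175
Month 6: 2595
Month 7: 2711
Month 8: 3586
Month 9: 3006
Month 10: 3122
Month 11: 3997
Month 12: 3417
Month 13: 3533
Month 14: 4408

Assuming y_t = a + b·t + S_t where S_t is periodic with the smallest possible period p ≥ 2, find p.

First differences y_{t+1} − y_t: 875, -580, 116, 875, -580, 116, 875, -580, …
The difference pattern repeats every 3 terms and not for any smaller step, so p = 3.

3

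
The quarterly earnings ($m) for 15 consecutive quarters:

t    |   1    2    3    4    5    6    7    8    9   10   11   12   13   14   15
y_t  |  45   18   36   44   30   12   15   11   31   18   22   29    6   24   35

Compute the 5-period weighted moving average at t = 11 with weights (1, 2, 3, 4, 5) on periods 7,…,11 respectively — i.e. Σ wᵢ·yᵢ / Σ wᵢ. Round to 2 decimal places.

20.80

Weighted sum: 1·15 + 2·11 + 3·31 + 4·18 + 5·22 = 15 + 22 + 93 + 72 + 110 = 312
Weight total: 1 + 2 + 3 + 4 + 5 = 15
WMA = 312 / 15 = 20.80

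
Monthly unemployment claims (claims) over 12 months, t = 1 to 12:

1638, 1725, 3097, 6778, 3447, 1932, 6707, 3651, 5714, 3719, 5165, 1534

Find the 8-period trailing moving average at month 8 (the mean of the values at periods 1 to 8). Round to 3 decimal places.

Sum of periods 1–8: 1638 + 1725 + 3097 + 6778 + 3447 + 1932 + 6707 + 3651 = 28975
Divide by 8: 28975 / 8 = 3621.875

3621.875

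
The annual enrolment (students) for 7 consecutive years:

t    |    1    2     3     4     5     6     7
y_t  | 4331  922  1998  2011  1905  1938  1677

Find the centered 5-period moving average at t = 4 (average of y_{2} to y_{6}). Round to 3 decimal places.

1754.800

Sum of periods 2–6: 922 + 1998 + 2011 + 1905 + 1938 = 8774
Divide by 5: 8774 / 5 = 1754.800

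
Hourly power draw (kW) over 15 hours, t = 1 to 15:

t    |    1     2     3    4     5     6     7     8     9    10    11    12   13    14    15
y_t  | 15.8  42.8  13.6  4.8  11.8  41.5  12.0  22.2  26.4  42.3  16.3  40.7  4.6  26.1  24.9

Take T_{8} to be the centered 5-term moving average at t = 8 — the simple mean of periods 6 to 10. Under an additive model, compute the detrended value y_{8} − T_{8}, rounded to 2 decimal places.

Trend T_8 = (41.5 + 12.0 + 22.2 + 26.4 + 42.3) / 5 = 144.4/5 = 28.8800
Detrended value: 22.2 − 28.8800 = -6.68

-6.68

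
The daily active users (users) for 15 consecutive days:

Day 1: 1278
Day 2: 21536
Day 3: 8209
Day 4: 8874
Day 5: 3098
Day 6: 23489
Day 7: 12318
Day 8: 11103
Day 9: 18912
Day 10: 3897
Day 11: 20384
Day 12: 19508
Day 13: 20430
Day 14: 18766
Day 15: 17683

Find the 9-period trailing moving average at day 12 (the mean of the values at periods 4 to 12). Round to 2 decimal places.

Sum of periods 4–12: 8874 + 3098 + 23489 + 12318 + 11103 + 18912 + 3897 + 20384 + 19508 = 121583
Divide by 9: 121583 / 9 = 13509.22

13509.22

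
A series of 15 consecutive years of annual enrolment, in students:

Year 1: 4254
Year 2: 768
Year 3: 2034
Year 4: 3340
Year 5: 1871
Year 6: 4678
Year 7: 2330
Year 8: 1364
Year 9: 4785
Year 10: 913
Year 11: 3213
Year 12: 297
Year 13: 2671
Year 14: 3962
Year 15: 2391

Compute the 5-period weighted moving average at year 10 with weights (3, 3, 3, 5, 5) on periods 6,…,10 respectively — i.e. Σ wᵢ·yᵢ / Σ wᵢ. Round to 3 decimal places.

2821.368

Weighted sum: 3·4678 + 3·2330 + 3·1364 + 5·4785 + 5·913 = 14034 + 6990 + 4092 + 23925 + 4565 = 53606
Weight total: 3 + 3 + 3 + 5 + 5 = 19
WMA = 53606 / 19 = 2821.368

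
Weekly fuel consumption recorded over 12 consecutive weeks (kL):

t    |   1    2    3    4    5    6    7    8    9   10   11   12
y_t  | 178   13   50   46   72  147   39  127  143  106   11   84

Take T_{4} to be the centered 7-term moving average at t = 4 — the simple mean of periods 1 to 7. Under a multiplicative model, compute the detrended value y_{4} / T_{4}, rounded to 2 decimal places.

Trend T_4 = (178 + 13 + 50 + 46 + 72 + 147 + 39) / 7 = 545/7 = 77.8571
Ratio to trend: 46 / 77.8571 = 0.59

0.59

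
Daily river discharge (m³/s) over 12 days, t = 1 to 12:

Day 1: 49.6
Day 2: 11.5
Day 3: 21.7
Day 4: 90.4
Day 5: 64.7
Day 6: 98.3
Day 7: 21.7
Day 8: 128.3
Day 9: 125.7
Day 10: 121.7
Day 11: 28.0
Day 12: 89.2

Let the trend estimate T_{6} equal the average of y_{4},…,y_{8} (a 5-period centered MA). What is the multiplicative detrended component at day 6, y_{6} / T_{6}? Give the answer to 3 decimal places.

1.218

Trend T_6 = (90.4 + 64.7 + 98.3 + 21.7 + 128.3) / 5 = 403.4/5 = 80.68000
Ratio to trend: 98.3 / 80.68000 = 1.218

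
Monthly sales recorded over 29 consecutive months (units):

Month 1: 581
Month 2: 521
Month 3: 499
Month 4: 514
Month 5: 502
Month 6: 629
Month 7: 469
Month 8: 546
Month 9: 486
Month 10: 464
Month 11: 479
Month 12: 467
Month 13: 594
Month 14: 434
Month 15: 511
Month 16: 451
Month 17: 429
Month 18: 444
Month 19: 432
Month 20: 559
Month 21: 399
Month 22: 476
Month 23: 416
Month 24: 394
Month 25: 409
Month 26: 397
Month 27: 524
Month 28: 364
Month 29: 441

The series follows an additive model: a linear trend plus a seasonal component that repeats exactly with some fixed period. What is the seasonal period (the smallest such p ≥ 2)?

First differences y_{t+1} − y_t: -60, -22, 15, -12, 127, -160, 77, -60, -22, 15, -12, 127, -160, 77, -60, -22, …
The difference pattern repeats every 7 terms and not for any smaller step, so p = 7.

7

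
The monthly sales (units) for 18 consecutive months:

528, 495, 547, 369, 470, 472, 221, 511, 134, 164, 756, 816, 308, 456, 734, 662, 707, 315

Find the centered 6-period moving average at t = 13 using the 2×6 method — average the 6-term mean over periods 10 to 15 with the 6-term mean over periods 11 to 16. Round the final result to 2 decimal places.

Sum over 10–15: 164 + 756 + 816 + 308 + 456 + 734 = 3234
Sum over 11–16: 756 + 816 + 308 + 456 + 734 + 662 = 3732
CMA at t=13 = (3234 + 3732) / (2·6) = 6966 / 12 = 580.50

580.50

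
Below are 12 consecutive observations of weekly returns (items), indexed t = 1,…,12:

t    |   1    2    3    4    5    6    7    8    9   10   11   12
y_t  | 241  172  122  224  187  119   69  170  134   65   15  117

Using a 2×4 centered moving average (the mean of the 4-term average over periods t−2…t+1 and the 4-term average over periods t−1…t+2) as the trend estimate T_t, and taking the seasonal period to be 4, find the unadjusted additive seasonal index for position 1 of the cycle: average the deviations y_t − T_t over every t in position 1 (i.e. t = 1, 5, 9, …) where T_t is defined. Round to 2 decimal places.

30.94

Season position 1 occurs at t = 5, 9 (where T_t is defined).
t=5: T_5 = 156.3750; y_5 − T_5 = 187 − 156.3750 = 30.6250
t=9: T_9 = 102.7500; y_9 − T_9 = 134 − 102.7500 = 31.2500
Mean deviation: (30.6250 + 31.2500) / 2 = 30.94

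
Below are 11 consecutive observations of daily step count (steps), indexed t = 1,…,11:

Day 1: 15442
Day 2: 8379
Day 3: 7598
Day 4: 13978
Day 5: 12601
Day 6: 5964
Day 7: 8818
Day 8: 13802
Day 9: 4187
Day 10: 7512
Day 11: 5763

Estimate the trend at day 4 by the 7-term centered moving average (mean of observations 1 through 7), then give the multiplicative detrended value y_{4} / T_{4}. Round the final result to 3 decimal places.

Trend T_4 = (15442 + 8379 + 7598 + 13978 + 12601 + 5964 + 8818) / 7 = 72780/7 = 10397.14286
Ratio to trend: 13978 / 10397.14286 = 1.344

1.344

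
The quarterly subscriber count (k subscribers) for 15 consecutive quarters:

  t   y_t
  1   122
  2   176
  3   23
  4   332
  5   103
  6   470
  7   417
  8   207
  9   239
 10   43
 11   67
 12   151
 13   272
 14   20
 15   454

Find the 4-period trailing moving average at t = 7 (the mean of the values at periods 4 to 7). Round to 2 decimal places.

Sum of periods 4–7: 332 + 103 + 470 + 417 = 1322
Divide by 4: 1322 / 4 = 330.50

330.50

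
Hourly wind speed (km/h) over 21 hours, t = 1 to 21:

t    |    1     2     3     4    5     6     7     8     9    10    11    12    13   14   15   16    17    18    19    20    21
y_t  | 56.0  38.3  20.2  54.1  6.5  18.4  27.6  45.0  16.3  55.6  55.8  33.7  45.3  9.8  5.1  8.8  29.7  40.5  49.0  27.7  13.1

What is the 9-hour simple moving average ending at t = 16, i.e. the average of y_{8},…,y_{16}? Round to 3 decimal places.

30.600

Sum of periods 8–16: 45.0 + 16.3 + 55.6 + 55.8 + 33.7 + 45.3 + 9.8 + 5.1 + 8.8 = 275.4
Divide by 9: 275.4 / 9 = 30.600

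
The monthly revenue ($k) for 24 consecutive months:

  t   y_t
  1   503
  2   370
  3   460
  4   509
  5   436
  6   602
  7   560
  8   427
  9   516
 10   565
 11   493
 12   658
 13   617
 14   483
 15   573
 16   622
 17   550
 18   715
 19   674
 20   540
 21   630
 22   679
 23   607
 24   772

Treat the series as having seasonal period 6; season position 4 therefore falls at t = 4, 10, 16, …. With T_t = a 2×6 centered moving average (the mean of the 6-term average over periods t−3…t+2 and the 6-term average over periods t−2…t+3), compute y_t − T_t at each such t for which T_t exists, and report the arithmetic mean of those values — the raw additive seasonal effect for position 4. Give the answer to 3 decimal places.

Season position 4 occurs at t = 4, 10, 16 (where T_t is defined).
t=4: T_4 = 484.75000; y_4 − T_4 = 509 − 484.75000 = 24.25000
t=10: T_10 = 541.25000; y_10 − T_10 = 565 − 541.25000 = 23.75000
t=16: T_16 = 598.08333; y_16 − T_16 = 622 − 598.08333 = 23.91667
Mean deviation: (24.25000 + 23.75000 + 23.91667) / 3 = 23.972

23.972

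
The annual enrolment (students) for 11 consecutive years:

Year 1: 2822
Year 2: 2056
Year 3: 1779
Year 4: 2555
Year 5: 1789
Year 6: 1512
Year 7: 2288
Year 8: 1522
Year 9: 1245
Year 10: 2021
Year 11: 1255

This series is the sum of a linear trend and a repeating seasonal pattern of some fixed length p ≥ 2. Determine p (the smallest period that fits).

First differences y_{t+1} − y_t: -766, -277, 776, -766, -277, 776, -766, -277, …
The difference pattern repeats every 3 terms and not for any smaller step, so p = 3.

3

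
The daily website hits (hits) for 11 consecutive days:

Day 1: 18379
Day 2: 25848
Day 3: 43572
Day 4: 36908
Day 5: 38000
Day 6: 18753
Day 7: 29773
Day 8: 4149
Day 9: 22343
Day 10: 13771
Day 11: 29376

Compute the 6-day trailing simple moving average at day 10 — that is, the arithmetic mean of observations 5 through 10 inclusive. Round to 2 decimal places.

21131.50

Sum of periods 5–10: 38000 + 18753 + 29773 + 4149 + 22343 + 13771 = 126789
Divide by 6: 126789 / 6 = 21131.50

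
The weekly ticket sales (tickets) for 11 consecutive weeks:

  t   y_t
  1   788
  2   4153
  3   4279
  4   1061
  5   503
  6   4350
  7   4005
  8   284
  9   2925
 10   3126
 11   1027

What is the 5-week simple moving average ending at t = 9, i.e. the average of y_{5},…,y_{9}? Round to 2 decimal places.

2413.40

Sum of periods 5–9: 503 + 4350 + 4005 + 284 + 2925 = 12067
Divide by 5: 12067 / 5 = 2413.40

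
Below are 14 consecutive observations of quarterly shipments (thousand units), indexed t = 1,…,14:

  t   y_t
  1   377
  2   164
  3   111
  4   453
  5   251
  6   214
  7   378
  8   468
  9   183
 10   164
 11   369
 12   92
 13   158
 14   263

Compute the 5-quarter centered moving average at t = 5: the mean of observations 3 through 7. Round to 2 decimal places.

Sum of periods 3–7: 111 + 453 + 251 + 214 + 378 = 1407
Divide by 5: 1407 / 5 = 281.40

281.40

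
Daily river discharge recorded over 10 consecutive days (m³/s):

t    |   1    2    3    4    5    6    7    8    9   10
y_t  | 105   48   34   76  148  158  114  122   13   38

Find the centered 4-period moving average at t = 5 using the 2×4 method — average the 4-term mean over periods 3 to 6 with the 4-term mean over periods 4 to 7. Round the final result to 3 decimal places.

114.000

Sum over 3–6: 34 + 76 + 148 + 158 = 416
Sum over 4–7: 76 + 148 + 158 + 114 = 496
CMA at t=5 = (416 + 496) / (2·4) = 912 / 8 = 114.000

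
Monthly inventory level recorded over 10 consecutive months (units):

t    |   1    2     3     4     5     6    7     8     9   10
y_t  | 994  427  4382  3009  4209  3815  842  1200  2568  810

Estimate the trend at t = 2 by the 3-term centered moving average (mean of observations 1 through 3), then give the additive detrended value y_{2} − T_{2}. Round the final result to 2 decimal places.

-1507.33

Trend T_2 = (994 + 427 + 4382) / 3 = 5803/3 = 1934.3333
Detrended value: 427 − 1934.3333 = -1507.33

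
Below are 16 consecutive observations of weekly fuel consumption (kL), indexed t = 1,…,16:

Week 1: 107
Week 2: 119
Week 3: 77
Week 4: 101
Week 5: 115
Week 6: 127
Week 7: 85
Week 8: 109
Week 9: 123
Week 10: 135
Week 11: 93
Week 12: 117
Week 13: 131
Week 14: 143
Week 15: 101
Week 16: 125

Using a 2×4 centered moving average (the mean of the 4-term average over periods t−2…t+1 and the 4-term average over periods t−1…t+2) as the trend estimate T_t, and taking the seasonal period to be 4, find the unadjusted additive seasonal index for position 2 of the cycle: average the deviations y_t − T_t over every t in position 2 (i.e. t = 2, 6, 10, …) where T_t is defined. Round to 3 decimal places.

Season position 2 occurs at t = 6, 10, 14 (where T_t is defined).
t=6: T_6 = 108.00000; y_6 − T_6 = 127 − 108.00000 = 19.00000
t=10: T_10 = 116.00000; y_10 − T_10 = 135 − 116.00000 = 19.00000
t=14: T_14 = 124.00000; y_14 − T_14 = 143 − 124.00000 = 19.00000
Mean deviation: (19.00000 + 19.00000 + 19.00000) / 3 = 19.000

19.000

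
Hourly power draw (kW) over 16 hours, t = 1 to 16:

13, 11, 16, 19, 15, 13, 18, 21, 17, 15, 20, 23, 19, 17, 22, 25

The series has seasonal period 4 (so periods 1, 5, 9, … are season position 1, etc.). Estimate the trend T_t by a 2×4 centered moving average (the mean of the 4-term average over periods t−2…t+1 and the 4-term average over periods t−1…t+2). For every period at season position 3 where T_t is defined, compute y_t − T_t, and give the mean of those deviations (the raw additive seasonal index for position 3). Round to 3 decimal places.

1.000

Season position 3 occurs at t = 3, 7, 11 (where T_t is defined).
t=3: T_3 = 15.00000; y_3 − T_3 = 16 − 15.00000 = 1.00000
t=7: T_7 = 17.00000; y_7 − T_7 = 18 − 17.00000 = 1.00000
t=11: T_11 = 19.00000; y_11 − T_11 = 20 − 19.00000 = 1.00000
Mean deviation: (1.00000 + 1.00000 + 1.00000) / 3 = 1.000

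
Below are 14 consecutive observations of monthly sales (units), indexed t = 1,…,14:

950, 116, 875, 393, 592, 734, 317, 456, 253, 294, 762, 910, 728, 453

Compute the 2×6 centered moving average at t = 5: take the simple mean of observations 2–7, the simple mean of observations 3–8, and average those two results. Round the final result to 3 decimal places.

532.833

Sum over 2–7: 116 + 875 + 393 + 592 + 734 + 317 = 3027
Sum over 3–8: 875 + 393 + 592 + 734 + 317 + 456 = 3367
CMA at t=5 = (3027 + 3367) / (2·6) = 6394 / 12 = 532.833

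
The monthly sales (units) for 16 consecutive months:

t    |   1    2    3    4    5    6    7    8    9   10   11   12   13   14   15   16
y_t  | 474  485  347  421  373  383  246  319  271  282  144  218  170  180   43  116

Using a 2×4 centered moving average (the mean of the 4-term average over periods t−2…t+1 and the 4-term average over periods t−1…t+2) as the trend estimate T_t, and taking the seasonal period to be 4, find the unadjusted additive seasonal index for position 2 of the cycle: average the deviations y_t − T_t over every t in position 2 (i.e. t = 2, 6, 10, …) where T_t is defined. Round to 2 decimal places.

Season position 2 occurs at t = 6, 10, 14 (where T_t is defined).
t=6: T_6 = 343.0000; y_6 − T_6 = 383 − 343.0000 = 40.0000
t=10: T_10 = 241.3750; y_10 − T_10 = 282 − 241.3750 = 40.6250
t=14: T_14 = 140.0000; y_14 − T_14 = 180 − 140.0000 = 40.0000
Mean deviation: (40.0000 + 40.6250 + 40.0000) / 3 = 40.21

40.21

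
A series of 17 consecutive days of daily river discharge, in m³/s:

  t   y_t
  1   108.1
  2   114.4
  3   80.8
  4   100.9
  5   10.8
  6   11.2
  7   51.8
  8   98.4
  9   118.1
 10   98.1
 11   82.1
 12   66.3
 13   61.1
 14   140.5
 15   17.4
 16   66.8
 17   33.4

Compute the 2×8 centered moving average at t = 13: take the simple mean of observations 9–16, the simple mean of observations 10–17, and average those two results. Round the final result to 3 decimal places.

Sum over 9–16: 118.1 + 98.1 + 82.1 + 66.3 + 61.1 + 140.5 + 17.4 + 66.8 = 650.4
Sum over 10–17: 98.1 + 82.1 + 66.3 + 61.1 + 140.5 + 17.4 + 66.8 + 33.4 = 565.7
CMA at t=13 = (650.4 + 565.7) / (2·8) = 1216.1 / 16 = 76.006

76.006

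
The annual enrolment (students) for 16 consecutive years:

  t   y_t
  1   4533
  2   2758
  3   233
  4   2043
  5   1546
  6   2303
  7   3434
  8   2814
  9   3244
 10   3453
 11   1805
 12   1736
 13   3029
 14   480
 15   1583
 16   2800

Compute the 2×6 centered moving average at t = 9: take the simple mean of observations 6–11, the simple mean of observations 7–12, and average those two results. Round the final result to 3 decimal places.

2794.917

Sum over 6–11: 2303 + 3434 + 2814 + 3244 + 3453 + 1805 = 17053
Sum over 7–12: 3434 + 2814 + 3244 + 3453 + 1805 + 1736 = 16486
CMA at t=9 = (17053 + 16486) / (2·6) = 33539 / 12 = 2794.917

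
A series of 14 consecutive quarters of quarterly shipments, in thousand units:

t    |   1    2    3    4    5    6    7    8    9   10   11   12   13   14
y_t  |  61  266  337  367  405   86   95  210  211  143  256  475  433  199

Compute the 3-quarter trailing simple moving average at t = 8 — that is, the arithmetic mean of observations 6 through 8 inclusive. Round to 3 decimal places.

Sum of periods 6–8: 86 + 95 + 210 = 391
Divide by 3: 391 / 3 = 130.333

130.333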